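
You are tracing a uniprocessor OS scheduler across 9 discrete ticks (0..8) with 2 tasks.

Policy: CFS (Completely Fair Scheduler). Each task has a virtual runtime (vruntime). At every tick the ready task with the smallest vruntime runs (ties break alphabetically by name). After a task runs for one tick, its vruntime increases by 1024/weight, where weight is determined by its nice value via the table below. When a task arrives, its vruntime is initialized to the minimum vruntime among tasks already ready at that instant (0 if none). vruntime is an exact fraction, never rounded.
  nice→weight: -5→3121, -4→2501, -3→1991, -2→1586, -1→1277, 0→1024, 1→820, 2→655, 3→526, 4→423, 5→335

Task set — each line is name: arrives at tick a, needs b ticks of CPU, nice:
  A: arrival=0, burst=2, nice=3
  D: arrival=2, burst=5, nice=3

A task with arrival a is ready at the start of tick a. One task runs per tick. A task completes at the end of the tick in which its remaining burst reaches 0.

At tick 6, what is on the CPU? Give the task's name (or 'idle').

running at tick 6 = D

t=0: vr[A=0] → run A
t=1: vr[A=512/263] → run A
t=2: vr[D=0] → run D
t=3: vr[D=512/263] → run D
t=4: vr[D=1024/263] → run D
t=5: vr[D=1536/263] → run D
t=6: vr[D=2048/263] → run D
t=7: (idle)
t=8: (idle)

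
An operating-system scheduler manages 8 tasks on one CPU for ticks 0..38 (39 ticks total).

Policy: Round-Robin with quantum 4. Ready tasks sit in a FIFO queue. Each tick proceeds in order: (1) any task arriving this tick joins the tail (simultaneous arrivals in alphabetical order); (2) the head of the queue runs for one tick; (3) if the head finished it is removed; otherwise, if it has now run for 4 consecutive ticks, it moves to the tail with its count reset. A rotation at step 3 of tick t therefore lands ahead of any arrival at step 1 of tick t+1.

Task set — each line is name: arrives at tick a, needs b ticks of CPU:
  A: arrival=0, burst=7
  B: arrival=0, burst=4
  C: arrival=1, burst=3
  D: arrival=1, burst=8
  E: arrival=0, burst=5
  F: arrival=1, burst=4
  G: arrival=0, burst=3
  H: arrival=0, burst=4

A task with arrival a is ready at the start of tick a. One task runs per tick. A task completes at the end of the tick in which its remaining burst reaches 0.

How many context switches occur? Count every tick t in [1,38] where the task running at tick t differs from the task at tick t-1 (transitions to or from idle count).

t=0: queue=[A,B,E,G,H] q_used=0 → run A
t=1: queue=[A,B,E,G,H,C,D,F] q_used=1 → run A
t=2: queue=[A,B,E,G,H,C,D,F] q_used=2 → run A
t=3: queue=[A,B,E,G,H,C,D,F] q_used=3 → run A
t=4: queue=[B,E,G,H,C,D,F,A] q_used=0 → run B
t=5: queue=[B,E,G,H,C,D,F,A] q_used=1 → run B
t=6: queue=[B,E,G,H,C,D,F,A] q_used=2 → run B
t=7: queue=[B,E,G,H,C,D,F,A] q_used=3 → run B
t=8: queue=[E,G,H,C,D,F,A] q_used=0 → run E
t=9: queue=[E,G,H,C,D,F,A] q_used=1 → run E
t=10: queue=[E,G,H,C,D,F,A] q_used=2 → run E
t=11: queue=[E,G,H,C,D,F,A] q_used=3 → run E
t=12: queue=[G,H,C,D,F,A,E] q_used=0 → run G
t=13: queue=[G,H,C,D,F,A,E] q_used=1 → run G
t=14: queue=[G,H,C,D,F,A,E] q_used=2 → run G
t=15: queue=[H,C,D,F,A,E] q_used=0 → run H
t=16: queue=[H,C,D,F,A,E] q_used=1 → run H
t=17: queue=[H,C,D,F,A,E] q_used=2 → run H
t=18: queue=[H,C,D,F,A,E] q_used=3 → run H
t=19: queue=[C,D,F,A,E] q_used=0 → run C
t=20: queue=[C,D,F,A,E] q_used=1 → run C
t=21: queue=[C,D,F,A,E] q_used=2 → run C
t=22: queue=[D,F,A,E] q_used=0 → run D
t=23: queue=[D,F,A,E] q_used=1 → run D
t=24: queue=[D,F,A,E] q_used=2 → run D
t=25: queue=[D,F,A,E] q_used=3 → run D
t=26: queue=[F,A,E,D] q_used=0 → run F
t=27: queue=[F,A,E,D] q_used=1 → run F
t=28: queue=[F,A,E,D] q_used=2 → run F
t=29: queue=[F,A,E,D] q_used=3 → run F
t=30: queue=[A,E,D] q_used=0 → run A
t=31: queue=[A,E,D] q_used=1 → run A
t=32: queue=[A,E,D] q_used=2 → run A
t=33: queue=[E,D] q_used=0 → run E
t=34: queue=[D] q_used=0 → run D
t=35: queue=[D] q_used=1 → run D
t=36: queue=[D] q_used=2 → run D
t=37: queue=[D] q_used=3 → run D
t=38: (idle)

context switches = 11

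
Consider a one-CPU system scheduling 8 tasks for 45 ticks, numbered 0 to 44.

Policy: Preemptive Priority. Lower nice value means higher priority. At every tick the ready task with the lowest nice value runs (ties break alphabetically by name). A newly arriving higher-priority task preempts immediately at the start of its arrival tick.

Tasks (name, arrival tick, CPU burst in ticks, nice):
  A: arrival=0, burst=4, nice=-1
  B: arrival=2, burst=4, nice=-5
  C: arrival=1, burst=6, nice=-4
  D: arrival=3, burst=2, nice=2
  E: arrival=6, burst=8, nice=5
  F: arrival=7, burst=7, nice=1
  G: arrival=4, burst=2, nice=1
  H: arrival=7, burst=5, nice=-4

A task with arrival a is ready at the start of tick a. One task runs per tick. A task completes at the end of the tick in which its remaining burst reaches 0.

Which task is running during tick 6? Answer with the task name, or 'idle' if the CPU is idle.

t=0: ready={A} → run A
t=1: ready={A,C} → run C
t=2: ready={A,B,C} → run B
t=3: ready={A,B,C,D} → run B
t=4: ready={A,B,C,D,G} → run B
t=5: ready={A,B,C,D,G} → run B
t=6: ready={A,C,D,E,G} → run C
t=7: ready={A,C,D,E,F,G,H} → run C
t=8: ready={A,C,D,E,F,G,H} → run C
t=9: ready={A,C,D,E,F,G,H} → run C
t=10: ready={A,C,D,E,F,G,H} → run C
t=11: ready={A,D,E,F,G,H} → run H
t=12: ready={A,D,E,F,G,H} → run H
t=13: ready={A,D,E,F,G,H} → run H
t=14: ready={A,D,E,F,G,H} → run H
t=15: ready={A,D,E,F,G,H} → run H
t=16: ready={A,D,E,F,G} → run A
t=17: ready={A,D,E,F,G} → run A
t=18: ready={A,D,E,F,G} → run A
t=19: ready={D,E,F,G} → run F
t=20: ready={D,E,F,G} → run F
t=21: ready={D,E,F,G} → run F
t=22: ready={D,E,F,G} → run F
t=23: ready={D,E,F,G} → run F
t=24: ready={D,E,F,G} → run F
t=25: ready={D,E,F,G} → run F
t=26: ready={D,E,G} → run G
t=27: ready={D,E,G} → run G
t=28: ready={D,E} → run D
t=29: ready={D,E} → run D
t=30: ready={E} → run E
t=31: ready={E} → run E
t=32: ready={E} → run E
t=33: ready={E} → run E
t=34: ready={E} → run E
t=35: ready={E} → run E
t=36: ready={E} → run E
t=37: ready={E} → run E
t=38: (idle)
t=39: (idle)
t=40: (idle)
t=41: (idle)
t=42: (idle)
t=43: (idle)
t=44: (idle)

running at tick 6 = C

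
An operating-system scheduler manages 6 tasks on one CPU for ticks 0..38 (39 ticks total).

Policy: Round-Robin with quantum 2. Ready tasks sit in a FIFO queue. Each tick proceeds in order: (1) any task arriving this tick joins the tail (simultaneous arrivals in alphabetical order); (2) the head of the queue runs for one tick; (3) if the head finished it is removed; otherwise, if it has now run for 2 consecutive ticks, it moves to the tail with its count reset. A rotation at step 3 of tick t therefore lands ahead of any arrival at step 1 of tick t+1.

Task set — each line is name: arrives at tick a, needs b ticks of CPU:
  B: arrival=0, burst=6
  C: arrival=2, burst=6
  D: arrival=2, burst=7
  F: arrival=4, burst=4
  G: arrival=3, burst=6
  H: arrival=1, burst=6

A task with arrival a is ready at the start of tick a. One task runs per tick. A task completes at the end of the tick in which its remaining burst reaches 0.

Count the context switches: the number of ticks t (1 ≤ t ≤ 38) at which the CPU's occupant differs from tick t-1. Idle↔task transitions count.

t=0: queue=[B] q_used=0 → run B
t=1: queue=[B,H] q_used=1 → run B
t=2: queue=[H,B,C,D] q_used=0 → run H
t=3: queue=[H,B,C,D,G] q_used=1 → run H
t=4: queue=[B,C,D,G,H,F] q_used=0 → run B
t=5: queue=[B,C,D,G,H,F] q_used=1 → run B
t=6: queue=[C,D,G,H,F,B] q_used=0 → run C
t=7: queue=[C,D,G,H,F,B] q_used=1 → run C
t=8: queue=[D,G,H,F,B,C] q_used=0 → run D
t=9: queue=[D,G,H,F,B,C] q_used=1 → run D
t=10: queue=[G,H,F,B,C,D] q_used=0 → run G
t=11: queue=[G,H,F,B,C,D] q_used=1 → run G
t=12: queue=[H,F,B,C,D,G] q_used=0 → run H
t=13: queue=[H,F,B,C,D,G] q_used=1 → run H
t=14: queue=[F,B,C,D,G,H] q_used=0 → run F
t=15: queue=[F,B,C,D,G,H] q_used=1 → run F
t=16: queue=[B,C,D,G,H,F] q_used=0 → run B
t=17: queue=[B,C,D,G,H,F] q_used=1 → run B
t=18: queue=[C,D,G,H,F] q_used=0 → run C
t=19: queue=[C,D,G,H,F] q_used=1 → run C
t=20: queue=[D,G,H,F,C] q_used=0 → run D
t=21: queue=[D,G,H,F,C] q_used=1 → run D
t=22: queue=[G,H,F,C,D] q_used=0 → run G
t=23: queue=[G,H,F,C,D] q_used=1 → run G
t=24: queue=[H,F,C,D,G] q_used=0 → run H
t=25: queue=[H,F,C,D,G] q_used=1 → run H
t=26: queue=[F,C,D,G] q_used=0 → run F
t=27: queue=[F,C,D,G] q_used=1 → run F
t=28: queue=[C,D,G] q_used=0 → run C
t=29: queue=[C,D,G] q_used=1 → run C
t=30: queue=[D,G] q_used=0 → run D
t=31: queue=[D,G] q_used=1 → run D
t=32: queue=[G,D] q_used=0 → run G
t=33: queue=[G,D] q_used=1 → run G
t=34: queue=[D] q_used=0 → run D
t=35: (idle)
t=36: (idle)
t=37: (idle)
t=38: (idle)

context switches = 18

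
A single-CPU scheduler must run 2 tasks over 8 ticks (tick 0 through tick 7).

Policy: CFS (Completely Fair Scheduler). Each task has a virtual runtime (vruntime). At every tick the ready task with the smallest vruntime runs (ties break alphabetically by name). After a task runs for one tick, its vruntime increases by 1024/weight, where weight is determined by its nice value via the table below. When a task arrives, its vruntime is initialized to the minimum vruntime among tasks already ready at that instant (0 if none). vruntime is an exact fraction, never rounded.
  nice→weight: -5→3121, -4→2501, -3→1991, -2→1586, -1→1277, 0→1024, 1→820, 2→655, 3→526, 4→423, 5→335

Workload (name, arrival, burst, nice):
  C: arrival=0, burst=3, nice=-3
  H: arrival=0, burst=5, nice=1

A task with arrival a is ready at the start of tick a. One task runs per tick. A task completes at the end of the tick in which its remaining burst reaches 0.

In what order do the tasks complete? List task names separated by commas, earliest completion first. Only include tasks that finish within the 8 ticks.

completion order = C, H

t=0: vr[C=0 H=0] → run C
t=1: vr[C=1024/1991 H=0] → run H
t=2: vr[C=1024/1991 H=256/205] → run C
t=3: vr[C=2048/1991 H=256/205] → run C
t=4: vr[H=256/205] → run H
t=5: vr[H=512/205] → run H
t=6: vr[H=768/205] → run H
t=7: vr[H=1024/205] → run H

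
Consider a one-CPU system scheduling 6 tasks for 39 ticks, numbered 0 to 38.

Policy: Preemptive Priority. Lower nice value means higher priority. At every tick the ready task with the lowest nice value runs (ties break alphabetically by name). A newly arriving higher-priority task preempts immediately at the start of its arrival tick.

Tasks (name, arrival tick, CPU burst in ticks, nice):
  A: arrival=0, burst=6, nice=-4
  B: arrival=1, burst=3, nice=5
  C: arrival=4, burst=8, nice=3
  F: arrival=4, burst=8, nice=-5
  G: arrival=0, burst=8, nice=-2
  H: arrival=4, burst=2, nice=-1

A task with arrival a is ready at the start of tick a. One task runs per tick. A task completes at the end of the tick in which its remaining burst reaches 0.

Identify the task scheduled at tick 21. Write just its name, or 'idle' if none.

t=0: ready={A,G} → run A
t=1: ready={A,B,G} → run A
t=2: ready={A,B,G} → run A
t=3: ready={A,B,G} → run A
t=4: ready={A,B,C,F,G,H} → run F
t=5: ready={A,B,C,F,G,H} → run F
t=6: ready={A,B,C,F,G,H} → run F
t=7: ready={A,B,C,F,G,H} → run F
t=8: ready={A,B,C,F,G,H} → run F
t=9: ready={A,B,C,F,G,H} → run F
t=10: ready={A,B,C,F,G,H} → run F
t=11: ready={A,B,C,F,G,H} → run F
t=12: ready={A,B,C,G,H} → run A
t=13: ready={A,B,C,G,H} → run A
t=14: ready={B,C,G,H} → run G
t=15: ready={B,C,G,H} → run G
t=16: ready={B,C,G,H} → run G
t=17: ready={B,C,G,H} → run G
t=18: ready={B,C,G,H} → run G
t=19: ready={B,C,G,H} → run G
t=20: ready={B,C,G,H} → run G
t=21: ready={B,C,G,H} → run G
t=22: ready={B,C,H} → run H
t=23: ready={B,C,H} → run H
t=24: ready={B,C} → run C
t=25: ready={B,C} → run C
t=26: ready={B,C} → run C
t=27: ready={B,C} → run C
t=28: ready={B,C} → run C
t=29: ready={B,C} → run C
t=30: ready={B,C} → run C
t=31: ready={B,C} → run C
t=32: ready={B} → run B
t=33: ready={B} → run B
t=34: ready={B} → run B
t=35: (idle)
t=36: (idle)
t=37: (idle)
t=38: (idle)

running at tick 21 = G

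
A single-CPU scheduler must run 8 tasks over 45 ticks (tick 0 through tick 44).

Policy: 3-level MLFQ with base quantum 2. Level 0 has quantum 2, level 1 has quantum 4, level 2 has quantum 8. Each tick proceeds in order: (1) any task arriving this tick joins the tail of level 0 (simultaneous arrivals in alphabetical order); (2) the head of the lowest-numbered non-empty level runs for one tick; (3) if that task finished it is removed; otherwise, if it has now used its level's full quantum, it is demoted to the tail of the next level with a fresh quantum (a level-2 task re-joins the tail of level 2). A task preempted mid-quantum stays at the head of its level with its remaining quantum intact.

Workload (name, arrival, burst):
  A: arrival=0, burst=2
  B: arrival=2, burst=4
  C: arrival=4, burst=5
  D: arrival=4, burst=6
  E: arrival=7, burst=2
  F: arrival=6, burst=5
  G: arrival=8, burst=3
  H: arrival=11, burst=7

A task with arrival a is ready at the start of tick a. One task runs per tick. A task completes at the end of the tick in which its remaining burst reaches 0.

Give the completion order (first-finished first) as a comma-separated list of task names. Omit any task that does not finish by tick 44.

completion order = A, E, B, C, D, F, G, H

t=0: L0/L1/L2 = A/-/- → run A
t=1: L0/L1/L2 = A/-/- → run A
t=2: L0/L1/L2 = B/-/- → run B
t=3: L0/L1/L2 = B/-/- → run B
t=4: L0/L1/L2 = CD/B/- → run C
t=5: L0/L1/L2 = CD/B/- → run C
t=6: L0/L1/L2 = DF/BC/- → run D
t=7: L0/L1/L2 = DFE/BC/- → run D
t=8: L0/L1/L2 = FEG/BCD/- → run F
t=9: L0/L1/L2 = FEG/BCD/- → run F
t=10: L0/L1/L2 = EG/BCDF/- → run E
t=11: L0/L1/L2 = EGH/BCDF/- → run E
t=12: L0/L1/L2 = GH/BCDF/- → run G
t=13: L0/L1/L2 = GH/BCDF/- → run G
t=14: L0/L1/L2 = H/BCDFG/- → run H
t=15: L0/L1/L2 = H/BCDFG/- → run H
t=16: L0/L1/L2 = -/BCDFGH/- → run B
t=17: L0/L1/L2 = -/BCDFGH/- → run B
t=18: L0/L1/L2 = -/CDFGH/- → run C
t=19: L0/L1/L2 = -/CDFGH/- → run C
t=20: L0/L1/L2 = -/CDFGH/- → run C
t=21: L0/L1/L2 = -/DFGH/- → run D
t=22: L0/L1/L2 = -/DFGH/- → run D
t=23: L0/L1/L2 = -/DFGH/- → run D
t=24: L0/L1/L2 = -/DFGH/- → run D
t=25: L0/L1/L2 = -/FGH/- → run F
t=26: L0/L1/L2 = -/FGH/- → run F
t=27: L0/L1/L2 = -/FGH/- → run F
t=28: L0/L1/L2 = -/GH/- → run G
t=29: L0/L1/L2 = -/H/- → run H
t=30: L0/L1/L2 = -/H/- → run H
t=31: L0/L1/L2 = -/H/- → run H
t=32: L0/L1/L2 = -/H/- → run H
t=33: L0/L1/L2 = -/-/H → run H
t=34: (idle)
t=35: (idle)
t=36: (idle)
t=37: (idle)
t=38: (idle)
t=39: (idle)
t=40: (idle)
t=41: (idle)
t=42: (idle)
t=43: (idle)
t=44: (idle)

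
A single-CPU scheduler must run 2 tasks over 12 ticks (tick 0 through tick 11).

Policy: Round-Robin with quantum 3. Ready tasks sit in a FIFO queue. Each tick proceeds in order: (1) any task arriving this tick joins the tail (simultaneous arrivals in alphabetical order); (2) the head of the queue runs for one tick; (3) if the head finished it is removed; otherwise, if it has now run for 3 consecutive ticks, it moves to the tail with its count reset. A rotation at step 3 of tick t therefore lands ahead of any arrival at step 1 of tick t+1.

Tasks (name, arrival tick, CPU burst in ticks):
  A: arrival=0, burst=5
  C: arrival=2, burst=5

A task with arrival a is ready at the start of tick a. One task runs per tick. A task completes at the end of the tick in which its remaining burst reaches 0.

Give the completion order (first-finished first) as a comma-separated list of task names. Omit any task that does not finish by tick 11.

completion order = A, C

t=0: queue=[A] q_used=0 → run A
t=1: queue=[A] q_used=1 → run A
t=2: queue=[A,C] q_used=2 → run A
t=3: queue=[C,A] q_used=0 → run C
t=4: queue=[C,A] q_used=1 → run C
t=5: queue=[C,A] q_used=2 → run C
t=6: queue=[A,C] q_used=0 → run A
t=7: queue=[A,C] q_used=1 → run A
t=8: queue=[C] q_used=0 → run C
t=9: queue=[C] q_used=1 → run C
t=10: (idle)
t=11: (idle)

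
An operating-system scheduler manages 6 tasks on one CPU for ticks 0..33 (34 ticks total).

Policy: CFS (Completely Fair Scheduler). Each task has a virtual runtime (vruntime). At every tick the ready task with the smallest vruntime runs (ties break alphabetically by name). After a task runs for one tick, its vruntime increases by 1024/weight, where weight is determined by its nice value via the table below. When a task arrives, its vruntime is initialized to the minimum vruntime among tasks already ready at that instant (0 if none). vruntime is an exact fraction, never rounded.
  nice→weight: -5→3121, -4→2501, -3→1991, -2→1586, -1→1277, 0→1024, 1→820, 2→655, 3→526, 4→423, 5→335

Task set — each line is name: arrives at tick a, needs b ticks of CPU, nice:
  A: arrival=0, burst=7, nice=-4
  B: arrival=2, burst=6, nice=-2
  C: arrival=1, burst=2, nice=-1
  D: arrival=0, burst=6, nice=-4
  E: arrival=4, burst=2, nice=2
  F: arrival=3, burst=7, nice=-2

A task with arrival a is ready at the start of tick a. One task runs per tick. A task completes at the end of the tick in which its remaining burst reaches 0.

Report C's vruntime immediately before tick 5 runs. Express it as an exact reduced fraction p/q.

t=0: vr[A=0 D=0] → run A
t=1: vr[A=1024/2501 C=0 D=0] → run C
t=2: vr[A=1024/2501 B=0 C=1024/1277 D=0] → run B
t=3: vr[A=1024/2501 B=512/793 C=1024/1277 D=0 F=0] → run D
t=4: vr[A=1024/2501 B=512/793 C=1024/1277 D=1024/2501 E=0 F=0] → run E
t=5: vr[A=1024/2501 B=512/793 C=1024/1277 D=1024/2501 E=1024/655 F=0] → run F
t=6: vr[A=1024/2501 B=512/793 C=1024/1277 D=1024/2501 E=1024/655 F=512/793] → run A
t=7: vr[A=2048/2501 B=512/793 C=1024/1277 D=1024/2501 E=1024/655 F=512/793] → run D
t=8: vr[A=2048/2501 B=512/793 C=1024/1277 D=2048/2501 E=1024/655 F=512/793] → run B
t=9: vr[A=2048/2501 B=1024/793 C=1024/1277 D=2048/2501 E=1024/655 F=512/793] → run F
t=10: vr[A=2048/2501 B=1024/793 C=1024/1277 D=2048/2501 E=1024/655 F=1024/793] → run C
t=11: vr[A=2048/2501 B=1024/793 D=2048/2501 E=1024/655 F=1024/793] → run A
t=12: vr[A=3072/2501 B=1024/793 D=2048/2501 E=1024/655 F=1024/793] → run D
t=13: vr[A=3072/2501 B=1024/793 D=3072/2501 E=1024/655 F=1024/793] → run A
t=14: vr[A=4096/2501 B=1024/793 D=3072/2501 E=1024/655 F=1024/793] → run D
t=15: vr[A=4096/2501 B=1024/793 D=4096/2501 E=1024/655 F=1024/793] → run B
t=16: vr[A=4096/2501 B=1536/793 D=4096/2501 E=1024/655 F=1024/793] → run F
t=17: vr[A=4096/2501 B=1536/793 D=4096/2501 E=1024/655 F=1536/793] → run E
t=18: vr[A=4096/2501 B=1536/793 D=4096/2501 F=1536/793] → run A
t=19: vr[A=5120/2501 B=1536/793 D=4096/2501 F=1536/793] → run D
t=20: vr[A=5120/2501 B=1536/793 D=5120/2501 F=1536/793] → run B
t=21: vr[A=5120/2501 B=2048/793 D=5120/2501 F=1536/793] → run F
t=22: vr[A=5120/2501 B=2048/793 D=5120/2501 F=2048/793] → run A
t=23: vr[A=6144/2501 B=2048/793 D=5120/2501 F=2048/793] → run D
t=24: vr[A=6144/2501 B=2048/793 F=2048/793] → run A
t=25: vr[B=2048/793 F=2048/793] → run B
t=26: vr[B=2560/793 F=2048/793] → run F
t=27: vr[B=2560/793 F=2560/793] → run B
t=28: vr[F=2560/793] → run F
t=29: vr[F=3072/793] → run F
t=30: (idle)
t=31: (idle)
t=32: (idle)
t=33: (idle)

vruntime(C, start of tick 5) = 1024/1277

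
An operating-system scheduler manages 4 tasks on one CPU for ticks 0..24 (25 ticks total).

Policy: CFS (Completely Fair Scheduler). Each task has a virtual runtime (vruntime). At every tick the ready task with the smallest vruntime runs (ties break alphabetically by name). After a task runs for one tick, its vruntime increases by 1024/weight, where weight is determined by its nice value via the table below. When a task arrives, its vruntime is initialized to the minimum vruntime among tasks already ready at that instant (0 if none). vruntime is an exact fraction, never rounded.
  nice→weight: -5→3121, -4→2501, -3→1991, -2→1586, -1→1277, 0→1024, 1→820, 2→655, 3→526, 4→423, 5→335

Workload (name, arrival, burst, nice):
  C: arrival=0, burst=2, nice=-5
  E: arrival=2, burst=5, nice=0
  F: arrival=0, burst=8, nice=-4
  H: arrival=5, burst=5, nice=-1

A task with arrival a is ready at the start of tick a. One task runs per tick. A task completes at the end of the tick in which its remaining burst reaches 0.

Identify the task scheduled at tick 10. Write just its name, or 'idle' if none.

t=0: vr[C=0 F=0] → run C
t=1: vr[C=1024/3121 F=0] → run F
t=2: vr[C=1024/3121 E=1024/3121 F=1024/2501] → run C
t=3: vr[E=1024/3121 F=1024/2501] → run E
t=4: vr[E=4145/3121 F=1024/2501] → run F
t=5: vr[E=4145/3121 F=2048/2501 H=2048/2501] → run F
t=6: vr[E=4145/3121 F=3072/2501 H=2048/2501] → run H
t=7: vr[E=4145/3121 F=3072/2501 H=5176320/3193777] → run F
t=8: vr[E=4145/3121 F=4096/2501 H=5176320/3193777] → run E
t=9: vr[E=7266/3121 F=4096/2501 H=5176320/3193777] → run H
t=10: vr[E=7266/3121 F=4096/2501 H=7737344/3193777] → run F
t=11: vr[E=7266/3121 F=5120/2501 H=7737344/3193777] → run F
t=12: vr[E=7266/3121 F=6144/2501 H=7737344/3193777] → run E
t=13: vr[E=10387/3121 F=6144/2501 H=7737344/3193777] → run H
t=14: vr[E=10387/3121 F=6144/2501 H=10298368/3193777] → run F
t=15: vr[E=10387/3121 F=7168/2501 H=10298368/3193777] → run F
t=16: vr[E=10387/3121 H=10298368/3193777] → run H
t=17: vr[E=10387/3121 H=12859392/3193777] → run E
t=18: vr[E=13508/3121 H=12859392/3193777] → run H
t=19: vr[E=13508/3121] → run E
t=20: (idle)
t=21: (idle)
t=22: (idle)
t=23: (idle)
t=24: (idle)

running at tick 10 = F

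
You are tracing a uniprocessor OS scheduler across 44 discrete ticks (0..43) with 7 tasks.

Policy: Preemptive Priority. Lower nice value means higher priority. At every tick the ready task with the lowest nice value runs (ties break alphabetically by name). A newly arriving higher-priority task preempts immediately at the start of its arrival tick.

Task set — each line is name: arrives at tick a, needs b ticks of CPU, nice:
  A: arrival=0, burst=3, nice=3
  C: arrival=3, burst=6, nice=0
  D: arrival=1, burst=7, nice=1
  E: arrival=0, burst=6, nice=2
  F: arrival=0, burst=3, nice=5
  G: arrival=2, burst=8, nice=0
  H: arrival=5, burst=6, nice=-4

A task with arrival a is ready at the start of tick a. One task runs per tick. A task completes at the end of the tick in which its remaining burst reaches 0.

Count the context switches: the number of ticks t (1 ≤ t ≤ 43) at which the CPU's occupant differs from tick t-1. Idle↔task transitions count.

context switches = 11

t=0: ready={A,E,F} → run E
t=1: ready={A,D,E,F} → run D
t=2: ready={A,D,E,F,G} → run G
t=3: ready={A,C,D,E,F,G} → run C
t=4: ready={A,C,D,E,F,G} → run C
t=5: ready={A,C,D,E,F,G,H} → run H
t=6: ready={A,C,D,E,F,G,H} → run H
t=7: ready={A,C,D,E,F,G,H} → run H
t=8: ready={A,C,D,E,F,G,H} → run H
t=9: ready={A,C,D,E,F,G,H} → run H
t=10: ready={A,C,D,E,F,G,H} → run H
t=11: ready={A,C,D,E,F,G} → run C
t=12: ready={A,C,D,E,F,G} → run C
t=13: ready={A,C,D,E,F,G} → run C
t=14: ready={A,C,D,E,F,G} → run C
t=15: ready={A,D,E,F,G} → run G
t=16: ready={A,D,E,F,G} → run G
t=17: ready={A,D,E,F,G} → run G
t=18: ready={A,D,E,F,G} → run G
t=19: ready={A,D,E,F,G} → run G
t=20: ready={A,D,E,F,G} → run G
t=21: ready={A,D,E,F,G} → run G
t=22: ready={A,D,E,F} → run D
t=23: ready={A,D,E,F} → run D
t=24: ready={A,D,E,F} → run D
t=25: ready={A,D,E,F} → run D
t=26: ready={A,D,E,F} → run D
t=27: ready={A,D,E,F} → run D
t=28: ready={A,E,F} → run E
t=29: ready={A,E,F} → run E
t=30: ready={A,E,F} → run E
t=31: ready={A,E,F} → run E
t=32: ready={A,E,F} → run E
t=33: ready={A,F} → run A
t=34: ready={A,F} → run A
t=35: ready={A,F} → run A
t=36: ready={F} → run F
t=37: ready={F} → run F
t=38: ready={F} → run F
t=39: (idle)
t=40: (idle)
t=41: (idle)
t=42: (idle)
t=43: (idle)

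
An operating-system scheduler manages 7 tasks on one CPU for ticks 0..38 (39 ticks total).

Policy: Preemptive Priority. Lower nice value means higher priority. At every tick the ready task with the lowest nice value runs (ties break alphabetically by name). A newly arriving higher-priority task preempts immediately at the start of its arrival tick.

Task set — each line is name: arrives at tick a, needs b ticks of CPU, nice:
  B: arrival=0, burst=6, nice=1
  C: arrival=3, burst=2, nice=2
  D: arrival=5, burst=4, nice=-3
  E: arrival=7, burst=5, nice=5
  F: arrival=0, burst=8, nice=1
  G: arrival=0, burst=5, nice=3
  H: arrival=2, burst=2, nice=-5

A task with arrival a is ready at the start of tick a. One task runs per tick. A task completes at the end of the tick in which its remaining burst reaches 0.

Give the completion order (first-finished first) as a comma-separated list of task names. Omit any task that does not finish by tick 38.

completion order = H, D, B, F, C, G, E

t=0: ready={B,F,G} → run B
t=1: ready={B,F,G} → run B
t=2: ready={B,F,G,H} → run H
t=3: ready={B,C,F,G,H} → run H
t=4: ready={B,C,F,G} → run B
t=5: ready={B,C,D,F,G} → run D
t=6: ready={B,C,D,F,G} → run D
t=7: ready={B,C,D,E,F,G} → run D
t=8: ready={B,C,D,E,F,G} → run D
t=9: ready={B,C,E,F,G} → run B
t=10: ready={B,C,E,F,G} → run B
t=11: ready={B,C,E,F,G} → run B
t=12: ready={C,E,F,G} → run F
t=13: ready={C,E,F,G} → run F
t=14: ready={C,E,F,G} → run F
t=15: ready={C,E,F,G} → run F
t=16: ready={C,E,F,G} → run F
t=17: ready={C,E,F,G} → run F
t=18: ready={C,E,F,G} → run F
t=19: ready={C,E,F,G} → run F
t=20: ready={C,E,G} → run C
t=21: ready={C,E,G} → run C
t=22: ready={E,G} → run G
t=23: ready={E,G} → run G
t=24: ready={E,G} → run G
t=25: ready={E,G} → run G
t=26: ready={E,G} → run G
t=27: ready={E} → run E
t=28: ready={E} → run E
t=29: ready={E} → run E
t=30: ready={E} → run E
t=31: ready={E} → run E
t=32: (idle)
t=33: (idle)
t=34: (idle)
t=35: (idle)
t=36: (idle)
t=37: (idle)
t=38: (idle)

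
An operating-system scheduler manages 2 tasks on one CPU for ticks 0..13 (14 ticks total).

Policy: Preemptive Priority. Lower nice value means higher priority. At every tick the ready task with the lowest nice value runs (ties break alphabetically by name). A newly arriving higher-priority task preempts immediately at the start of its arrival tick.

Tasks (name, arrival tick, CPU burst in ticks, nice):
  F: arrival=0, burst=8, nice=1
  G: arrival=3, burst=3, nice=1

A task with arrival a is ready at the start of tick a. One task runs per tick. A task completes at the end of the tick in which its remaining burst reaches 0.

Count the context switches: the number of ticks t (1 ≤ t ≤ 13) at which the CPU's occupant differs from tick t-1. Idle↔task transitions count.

context switches = 2

t=0: ready={F} → run F
t=1: ready={F} → run F
t=2: ready={F} → run F
t=3: ready={F,G} → run F
t=4: ready={F,G} → run F
t=5: ready={F,G} → run F
t=6: ready={F,G} → run F
t=7: ready={F,G} → run F
t=8: ready={G} → run G
t=9: ready={G} → run G
t=10: ready={G} → run G
t=11: (idle)
t=12: (idle)
t=13: (idle)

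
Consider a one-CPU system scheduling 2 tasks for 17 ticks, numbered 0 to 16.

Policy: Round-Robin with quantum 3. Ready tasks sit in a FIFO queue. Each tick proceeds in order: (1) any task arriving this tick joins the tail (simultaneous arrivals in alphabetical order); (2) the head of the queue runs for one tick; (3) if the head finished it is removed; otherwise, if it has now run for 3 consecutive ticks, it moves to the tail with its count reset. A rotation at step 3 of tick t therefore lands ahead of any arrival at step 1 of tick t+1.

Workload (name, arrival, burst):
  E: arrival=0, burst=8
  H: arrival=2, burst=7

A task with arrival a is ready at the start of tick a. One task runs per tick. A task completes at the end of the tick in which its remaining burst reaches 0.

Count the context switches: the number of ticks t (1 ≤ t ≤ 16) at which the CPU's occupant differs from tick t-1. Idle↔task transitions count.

t=0: queue=[E] q_used=0 → run E
t=1: queue=[E] q_used=1 → run E
t=2: queue=[E,H] q_used=2 → run E
t=3: queue=[H,E] q_used=0 → run H
t=4: queue=[H,E] q_used=1 → run H
t=5: queue=[H,E] q_used=2 → run H
t=6: queue=[E,H] q_used=0 → run E
t=7: queue=[E,H] q_used=1 → run E
t=8: queue=[E,H] q_used=2 → run E
t=9: queue=[H,E] q_used=0 → run H
t=10: queue=[H,E] q_used=1 → run H
t=11: queue=[H,E] q_used=2 → run H
t=12: queue=[E,H] q_used=0 → run E
t=13: queue=[E,H] q_used=1 → run E
t=14: queue=[H] q_used=0 → run H
t=15: (idle)
t=16: (idle)

context switches = 6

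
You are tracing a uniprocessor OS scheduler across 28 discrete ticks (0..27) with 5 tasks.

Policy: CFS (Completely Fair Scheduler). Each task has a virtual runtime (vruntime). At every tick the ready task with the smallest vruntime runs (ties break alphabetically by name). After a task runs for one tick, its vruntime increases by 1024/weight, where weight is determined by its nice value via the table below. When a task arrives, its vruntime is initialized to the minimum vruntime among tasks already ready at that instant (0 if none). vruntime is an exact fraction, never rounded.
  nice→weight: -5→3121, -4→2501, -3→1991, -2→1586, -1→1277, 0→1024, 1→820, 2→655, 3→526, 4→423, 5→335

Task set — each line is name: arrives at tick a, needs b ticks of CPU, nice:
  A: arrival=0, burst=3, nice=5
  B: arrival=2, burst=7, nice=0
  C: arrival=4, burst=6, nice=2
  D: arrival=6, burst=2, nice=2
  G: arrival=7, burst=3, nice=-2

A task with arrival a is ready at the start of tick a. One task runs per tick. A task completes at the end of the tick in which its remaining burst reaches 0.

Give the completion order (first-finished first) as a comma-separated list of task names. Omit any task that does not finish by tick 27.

completion order = A, G, D, B, C

t=0: vr[A=0] → run A
t=1: vr[A=1024/335] → run A
t=2: vr[A=2048/335 B=2048/335] → run A
t=3: vr[B=2048/335] → run B
t=4: vr[B=2383/335 C=2383/335] → run B
t=5: vr[B=2718/335 C=2383/335] → run C
t=6: vr[B=2718/335 C=380781/43885 D=2718/335] → run B
t=7: vr[B=3053/335 C=380781/43885 D=2718/335 G=2718/335] → run D
t=8: vr[B=3053/335 C=380781/43885 D=424666/43885 G=2718/335] → run G
t=9: vr[B=3053/335 C=380781/43885 D=424666/43885 G=2326894/265655] → run C
t=10: vr[B=3053/335 C=449389/43885 D=424666/43885 G=2326894/265655] → run G
t=11: vr[B=3053/335 C=449389/43885 D=424666/43885 G=2498414/265655] → run B
t=12: vr[B=3388/335 C=449389/43885 D=424666/43885 G=2498414/265655] → run G
t=13: vr[B=3388/335 C=449389/43885 D=424666/43885] → run D
t=14: vr[B=3388/335 C=449389/43885] → run B
t=15: vr[B=3723/335 C=449389/43885] → run C
t=16: vr[B=3723/335 C=517997/43885] → run B
t=17: vr[B=4058/335 C=517997/43885] → run C
t=18: vr[B=4058/335 C=117321/8777] → run B
t=19: vr[C=117321/8777] → run C
t=20: vr[C=655213/43885] → run C
t=21: (idle)
t=22: (idle)
t=23: (idle)
t=24: (idle)
t=25: (idle)
t=26: (idle)
t=27: (idle)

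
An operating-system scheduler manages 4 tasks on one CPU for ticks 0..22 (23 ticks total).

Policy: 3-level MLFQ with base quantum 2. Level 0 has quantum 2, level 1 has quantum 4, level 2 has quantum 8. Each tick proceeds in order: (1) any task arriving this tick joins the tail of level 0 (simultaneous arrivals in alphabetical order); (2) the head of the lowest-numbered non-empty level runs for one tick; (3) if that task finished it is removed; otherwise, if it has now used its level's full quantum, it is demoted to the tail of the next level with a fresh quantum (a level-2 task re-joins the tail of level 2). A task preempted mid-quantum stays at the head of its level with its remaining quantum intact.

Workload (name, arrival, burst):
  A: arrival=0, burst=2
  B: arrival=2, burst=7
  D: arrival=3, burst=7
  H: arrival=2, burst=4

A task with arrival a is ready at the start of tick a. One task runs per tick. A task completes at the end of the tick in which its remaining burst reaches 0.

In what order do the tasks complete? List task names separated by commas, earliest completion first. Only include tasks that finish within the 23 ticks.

t=0: L0/L1/L2 = A/-/- → run A
t=1: L0/L1/L2 = A/-/- → run A
t=2: L0/L1/L2 = BH/-/- → run B
t=3: L0/L1/L2 = BHD/-/- → run B
t=4: L0/L1/L2 = HD/B/- → run H
t=5: L0/L1/L2 = HD/B/- → run H
t=6: L0/L1/L2 = D/BH/- → run D
t=7: L0/L1/L2 = D/BH/- → run D
t=8: L0/L1/L2 = -/BHD/- → run B
t=9: L0/L1/L2 = -/BHD/- → run B
t=10: L0/L1/L2 = -/BHD/- → run B
t=11: L0/L1/L2 = -/BHD/- → run B
t=12: L0/L1/L2 = -/HD/B → run H
t=13: L0/L1/L2 = -/HD/B → run H
t=14: L0/L1/L2 = -/D/B → run D
t=15: L0/L1/L2 = -/D/B → run D
t=16: L0/L1/L2 = -/D/B → run D
t=17: L0/L1/L2 = -/D/B → run D
t=18: L0/L1/L2 = -/-/BD → run B
t=19: L0/L1/L2 = -/-/D → run D
t=20: (idle)
t=21: (idle)
t=22: (idle)

completion order = A, H, B, D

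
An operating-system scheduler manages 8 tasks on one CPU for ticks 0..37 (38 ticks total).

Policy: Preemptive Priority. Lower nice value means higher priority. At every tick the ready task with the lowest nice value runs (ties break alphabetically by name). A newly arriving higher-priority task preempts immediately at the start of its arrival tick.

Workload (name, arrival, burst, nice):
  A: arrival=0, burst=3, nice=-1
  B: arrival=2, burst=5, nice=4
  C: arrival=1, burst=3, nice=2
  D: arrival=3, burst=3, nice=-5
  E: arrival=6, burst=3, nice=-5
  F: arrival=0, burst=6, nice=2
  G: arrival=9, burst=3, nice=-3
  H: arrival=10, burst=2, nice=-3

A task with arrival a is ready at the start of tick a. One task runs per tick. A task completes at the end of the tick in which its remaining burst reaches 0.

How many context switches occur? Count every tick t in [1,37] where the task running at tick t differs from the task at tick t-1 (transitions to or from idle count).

t=0: ready={A,F} → run A
t=1: ready={A,C,F} → run A
t=2: ready={A,B,C,F} → run A
t=3: ready={B,C,D,F} → run D
t=4: ready={B,C,D,F} → run D
t=5: ready={B,C,D,F} → run D
t=6: ready={B,C,E,F} → run E
t=7: ready={B,C,E,F} → run E
t=8: ready={B,C,E,F} → run E
t=9: ready={B,C,F,G} → run G
t=10: ready={B,C,F,G,H} → run G
t=11: ready={B,C,F,G,H} → run G
t=12: ready={B,C,F,H} → run H
t=13: ready={B,C,F,H} → run H
t=14: ready={B,C,F} → run C
t=15: ready={B,C,F} → run C
t=16: ready={B,C,F} → run C
t=17: ready={B,F} → run F
t=18: ready={B,F} → run F
t=19: ready={B,F} → run F
t=20: ready={B,F} → run F
t=21: ready={B,F} → run F
t=22: ready={B,F} → run F
t=23: ready={B} → run B
t=24: ready={B} → run B
t=25: ready={B} → run B
t=26: ready={B} → run B
t=27: ready={B} → run B
t=28: (idle)
t=29: (idle)
t=30: (idle)
t=31: (idle)
t=32: (idle)
t=33: (idle)
t=34: (idle)
t=35: (idle)
t=36: (idle)
t=37: (idle)

context switches = 8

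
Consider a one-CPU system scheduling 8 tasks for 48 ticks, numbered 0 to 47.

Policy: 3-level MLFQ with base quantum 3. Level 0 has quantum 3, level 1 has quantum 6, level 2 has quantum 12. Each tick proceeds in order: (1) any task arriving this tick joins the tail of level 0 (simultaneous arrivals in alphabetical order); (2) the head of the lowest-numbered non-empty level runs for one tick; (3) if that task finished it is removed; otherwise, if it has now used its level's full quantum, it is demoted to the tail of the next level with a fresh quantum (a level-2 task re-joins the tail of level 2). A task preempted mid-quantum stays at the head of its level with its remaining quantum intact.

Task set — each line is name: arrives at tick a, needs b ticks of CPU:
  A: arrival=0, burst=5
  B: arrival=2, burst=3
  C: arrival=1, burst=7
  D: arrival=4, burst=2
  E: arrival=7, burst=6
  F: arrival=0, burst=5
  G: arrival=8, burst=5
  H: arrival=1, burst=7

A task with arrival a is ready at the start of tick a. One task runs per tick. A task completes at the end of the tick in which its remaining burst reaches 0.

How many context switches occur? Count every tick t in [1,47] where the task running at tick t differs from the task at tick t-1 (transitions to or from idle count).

context switches = 14

t=0: L0/L1/L2 = AF/-/- → run A
t=1: L0/L1/L2 = AFCH/-/- → run A
t=2: L0/L1/L2 = AFCHB/-/- → run A
t=3: L0/L1/L2 = FCHB/A/- → run F
t=4: L0/L1/L2 = FCHBD/A/- → run F
t=5: L0/L1/L2 = FCHBD/A/- → run F
t=6: L0/L1/L2 = CHBD/AF/- → run C
t=7: L0/L1/L2 = CHBDE/AF/- → run C
t=8: L0/L1/L2 = CHBDEG/AF/- → run C
t=9: L0/L1/L2 = HBDEG/AFC/- → run H
t=10: L0/L1/L2 = HBDEG/AFC/- → run H
t=11: L0/L1/L2 = HBDEG/AFC/- → run H
t=12: L0/L1/L2 = BDEG/AFCH/- → run B
t=13: L0/L1/L2 = BDEG/AFCH/- → run B
t=14: L0/L1/L2 = BDEG/AFCH/- → run B
t=15: L0/L1/L2 = DEG/AFCH/- → run D
t=16: L0/L1/L2 = DEG/AFCH/- → run D
t=17: L0/L1/L2 = EG/AFCH/- → run E
t=18: L0/L1/L2 = EG/AFCH/- → run E
t=19: L0/L1/L2 = EG/AFCH/- → run E
t=20: L0/L1/L2 = G/AFCHE/- → run G
t=21: L0/L1/L2 = G/AFCHE/- → run G
t=22: L0/L1/L2 = G/AFCHE/- → run G
t=23: L0/L1/L2 = -/AFCHEG/- → run A
t=24: L0/L1/L2 = -/AFCHEG/- → run A
t=25: L0/L1/L2 = -/FCHEG/- → run F
t=26: L0/L1/L2 = -/FCHEG/- → run F
t=27: L0/L1/L2 = -/CHEG/- → run C
t=28: L0/L1/L2 = -/CHEG/- → run C
t=29: L0/L1/L2 = -/CHEG/- → run C
t=30: L0/L1/L2 = -/CHEG/- → run C
t=31: L0/L1/L2 = -/HEG/- → run H
t=32: L0/L1/L2 = -/HEG/- → run H
t=33: L0/L1/L2 = -/HEG/- → run H
t=34: L0/L1/L2 = -/HEG/- → run H
t=35: L0/L1/L2 = -/EG/- → run E
t=36: L0/L1/L2 = -/EG/- → run E
t=37: L0/L1/L2 = -/EG/- → run E
t=38: L0/L1/L2 = -/G/- → run G
t=39: L0/L1/L2 = -/G/- → run G
t=40: (idle)
t=41: (idle)
t=42: (idle)
t=43: (idle)
t=44: (idle)
t=45: (idle)
t=46: (idle)
t=47: (idle)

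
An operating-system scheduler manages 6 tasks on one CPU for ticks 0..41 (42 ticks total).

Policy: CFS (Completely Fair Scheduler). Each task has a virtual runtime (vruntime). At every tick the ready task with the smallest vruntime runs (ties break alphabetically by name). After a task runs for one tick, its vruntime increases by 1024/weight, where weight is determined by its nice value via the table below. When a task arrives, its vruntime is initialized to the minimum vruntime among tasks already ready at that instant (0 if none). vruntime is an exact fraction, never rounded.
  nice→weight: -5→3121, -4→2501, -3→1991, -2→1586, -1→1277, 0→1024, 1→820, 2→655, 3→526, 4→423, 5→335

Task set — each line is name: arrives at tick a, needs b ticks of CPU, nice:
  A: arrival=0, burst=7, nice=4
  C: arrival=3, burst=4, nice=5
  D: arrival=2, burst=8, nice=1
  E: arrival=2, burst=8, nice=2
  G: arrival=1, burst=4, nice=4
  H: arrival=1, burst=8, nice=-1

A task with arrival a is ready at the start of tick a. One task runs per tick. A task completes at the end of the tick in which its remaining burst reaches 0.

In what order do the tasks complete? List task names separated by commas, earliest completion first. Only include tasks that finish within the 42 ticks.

t=0: vr[A=0] → run A
t=1: vr[A=1024/423 G=1024/423 H=1024/423] → run A
t=2: vr[A=2048/423 D=1024/423 E=1024/423 G=1024/423 H=1024/423] → run D
t=3: vr[A=2048/423 C=1024/423 D=318208/86715 E=1024/423 G=1024/423 H=1024/423] → run C
t=4: vr[A=2048/423 C=776192/141705 D=318208/86715 E=1024/423 G=1024/423 H=1024/423] → run E
t=5: vr[A=2048/423 C=776192/141705 D=318208/86715 E=1103872/277065 G=1024/423 H=1024/423] → run G
t=6: vr[A=2048/423 C=776192/141705 D=318208/86715 E=1103872/277065 G=2048/423 H=1024/423] → run H
t=7: vr[A=2048/423 C=776192/141705 D=318208/86715 E=1103872/277065 G=2048/423 H=1740800/540171] → run H
t=8: vr[A=2048/423 C=776192/141705 D=318208/86715 E=1103872/277065 G=2048/423 H=2173952/540171] → run D
t=9: vr[A=2048/423 C=776192/141705 D=426496/86715 E=1103872/277065 G=2048/423 H=2173952/540171] → run E
t=10: vr[A=2048/423 C=776192/141705 D=426496/86715 E=1537024/277065 G=2048/423 H=2173952/540171] → run H
t=11: vr[A=2048/423 C=776192/141705 D=426496/86715 E=1537024/277065 G=2048/423 H=2607104/540171] → run H
t=12: vr[A=2048/423 C=776192/141705 D=426496/86715 E=1537024/277065 G=2048/423 H=3040256/540171] → run A
t=13: vr[A=1024/141 C=776192/141705 D=426496/86715 E=1537024/277065 G=2048/423 H=3040256/540171] → run G
t=14: vr[A=1024/141 C=776192/141705 D=426496/86715 E=1537024/277065 G=1024/141 H=3040256/540171] → run D
t=15: vr[A=1024/141 C=776192/141705 D=534784/86715 E=1537024/277065 G=1024/141 H=3040256/540171] → run C
t=16: vr[A=1024/141 C=1209344/141705 D=534784/86715 E=1537024/277065 G=1024/141 H=3040256/540171] → run E
t=17: vr[A=1024/141 C=1209344/141705 D=534784/86715 E=1970176/277065 G=1024/141 H=3040256/540171] → run H
t=18: vr[A=1024/141 C=1209344/141705 D=534784/86715 E=1970176/277065 G=1024/141 H=3473408/540171] → run D
t=19: vr[A=1024/141 C=1209344/141705 D=643072/86715 E=1970176/277065 G=1024/141 H=3473408/540171] → run H
t=20: vr[A=1024/141 C=1209344/141705 D=643072/86715 E=1970176/277065 G=1024/141 H=3906560/540171] → run E
t=21: vr[A=1024/141 C=1209344/141705 D=643072/86715 E=2403328/277065 G=1024/141 H=3906560/540171] → run H
t=22: vr[A=1024/141 C=1209344/141705 D=643072/86715 E=2403328/277065 G=1024/141 H=4339712/540171] → run A
t=23: vr[A=4096/423 C=1209344/141705 D=643072/86715 E=2403328/277065 G=1024/141 H=4339712/540171] → run G
t=24: vr[A=4096/423 C=1209344/141705 D=643072/86715 E=2403328/277065 G=4096/423 H=4339712/540171] → run D
t=25: vr[A=4096/423 C=1209344/141705 D=150272/17343 E=2403328/277065 G=4096/423 H=4339712/540171] → run H
t=26: vr[A=4096/423 C=1209344/141705 D=150272/17343 E=2403328/277065 G=4096/423] → run C
t=27: vr[A=4096/423 C=1642496/141705 D=150272/17343 E=2403328/277065 G=4096/423] → run D
t=28: vr[A=4096/423 C=1642496/141705 D=859648/86715 E=2403328/277065 G=4096/423] → run E
t=29: vr[A=4096/423 C=1642496/141705 D=859648/86715 E=567296/55413 G=4096/423] → run A
t=30: vr[A=5120/423 C=1642496/141705 D=859648/86715 E=567296/55413 G=4096/423] → run G
t=31: vr[A=5120/423 C=1642496/141705 D=859648/86715 E=567296/55413] → run D
t=32: vr[A=5120/423 C=1642496/141705 D=967936/86715 E=567296/55413] → run E
t=33: vr[A=5120/423 C=1642496/141705 D=967936/86715 E=3269632/277065] → run D
t=34: vr[A=5120/423 C=1642496/141705 E=3269632/277065] → run C
t=35: vr[A=5120/423 E=3269632/277065] → run E
t=36: vr[A=5120/423 E=3702784/277065] → run A
t=37: vr[A=2048/141 E=3702784/277065] → run E
t=38: vr[A=2048/141] → run A
t=39: (idle)
t=40: (idle)
t=41: (idle)

completion order = H, G, D, C, E, A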